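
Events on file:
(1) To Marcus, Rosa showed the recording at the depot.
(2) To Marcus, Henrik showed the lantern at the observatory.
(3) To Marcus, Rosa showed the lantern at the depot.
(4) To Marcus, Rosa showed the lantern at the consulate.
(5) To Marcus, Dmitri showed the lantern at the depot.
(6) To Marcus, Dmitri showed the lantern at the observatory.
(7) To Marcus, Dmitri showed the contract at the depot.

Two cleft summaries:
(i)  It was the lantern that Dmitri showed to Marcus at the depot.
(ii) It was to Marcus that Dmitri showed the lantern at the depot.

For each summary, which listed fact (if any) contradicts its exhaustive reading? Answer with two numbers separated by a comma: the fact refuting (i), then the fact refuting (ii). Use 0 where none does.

7, 0

(i): focus "the lantern". Looking for same agent, recipient, setting (Dmitri / Marcus / at the depot) with some other thing — fact (7) has the contract there. Refuted.
(ii): focus "Marcus". No fact shares same agent, thing, setting (Dmitri / the lantern / at the depot) with a different recipient. 0.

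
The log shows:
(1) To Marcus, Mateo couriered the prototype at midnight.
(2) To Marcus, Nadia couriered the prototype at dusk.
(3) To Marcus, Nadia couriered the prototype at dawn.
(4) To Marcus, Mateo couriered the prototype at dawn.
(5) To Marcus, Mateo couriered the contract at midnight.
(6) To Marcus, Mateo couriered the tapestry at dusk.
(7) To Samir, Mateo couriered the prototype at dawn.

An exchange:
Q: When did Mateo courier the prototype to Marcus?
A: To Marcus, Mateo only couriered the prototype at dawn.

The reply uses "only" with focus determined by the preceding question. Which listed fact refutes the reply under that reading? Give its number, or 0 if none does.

1

The question "When did ...?" targets the setting, so in the reply the focus falls on "at dawn".
"Only" then excludes alternative settings while the background — same agent, thing, recipient (Mateo / the prototype / Marcus) — is held fixed.
Fact (1) keeps same agent, thing, recipient (Mateo / the prototype / Marcus) but has setting = at midnight; that refutes the reply.
(Fact (7) would refute a reading with focus on the recipient — but that is not what the question asks.)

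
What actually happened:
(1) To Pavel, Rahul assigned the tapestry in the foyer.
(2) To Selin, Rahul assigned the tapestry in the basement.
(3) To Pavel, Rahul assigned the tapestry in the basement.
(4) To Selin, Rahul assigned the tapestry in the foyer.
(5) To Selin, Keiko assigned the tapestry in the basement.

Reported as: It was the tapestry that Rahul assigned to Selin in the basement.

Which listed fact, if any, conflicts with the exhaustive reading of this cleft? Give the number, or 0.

The cleft puts "the tapestry" in focus and presupposes the open proposition with Rahul as agent and Selin as recipient and in the basement as setting.
The exhaustive reading says no other thing fits that background.
No listed fact matches the background with a different thing. Exhaustivity holds.

0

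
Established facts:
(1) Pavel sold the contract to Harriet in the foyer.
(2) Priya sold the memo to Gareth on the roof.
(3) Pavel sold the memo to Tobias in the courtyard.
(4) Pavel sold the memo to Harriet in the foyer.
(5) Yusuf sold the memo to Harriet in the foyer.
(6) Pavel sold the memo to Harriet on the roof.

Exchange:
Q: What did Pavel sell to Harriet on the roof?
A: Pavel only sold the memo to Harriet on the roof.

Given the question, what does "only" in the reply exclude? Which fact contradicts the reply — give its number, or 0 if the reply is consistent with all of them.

Answering "What did ...?" puts focus on the thing — here, "the memo".
So "only" ranges over things; the rest (agent = Pavel, recipient = Harriet, setting = on the roof) is presupposed.
No listed fact shares that background with another thing. Nothing contradicts the reply.
(Fact (4) would refute a reading with focus on the setting — but that is not what the question asks.)

0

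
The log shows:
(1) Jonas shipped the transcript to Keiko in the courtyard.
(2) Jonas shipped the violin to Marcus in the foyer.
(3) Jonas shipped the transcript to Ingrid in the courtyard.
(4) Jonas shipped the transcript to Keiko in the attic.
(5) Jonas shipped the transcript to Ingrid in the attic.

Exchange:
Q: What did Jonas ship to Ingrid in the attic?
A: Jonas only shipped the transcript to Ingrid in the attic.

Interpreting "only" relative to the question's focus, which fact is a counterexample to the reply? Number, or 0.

0

Answering "What did ...?" puts focus on the thing — here, "the transcript".
So "only" ranges over things; the rest (same agent, recipient, setting (Jonas / Ingrid / in the attic)) is presupposed.
No listed fact shares that background with another thing. Nothing contradicts the reply.
(Fact (4) would refute a reading with focus on the recipient — but that is not what the question asks.)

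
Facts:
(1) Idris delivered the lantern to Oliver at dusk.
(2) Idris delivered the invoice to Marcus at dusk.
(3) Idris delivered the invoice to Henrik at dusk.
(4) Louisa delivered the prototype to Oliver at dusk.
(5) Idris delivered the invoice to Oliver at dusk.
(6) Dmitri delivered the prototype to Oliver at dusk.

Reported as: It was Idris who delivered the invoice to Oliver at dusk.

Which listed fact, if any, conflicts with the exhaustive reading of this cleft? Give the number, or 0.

0

Focus of the cleft: "Idris" (the agent). Presupposed background: the invoice as thing and Oliver as recipient and at dusk as setting.
Exhaustivity: Idris is the only agent satisfying that background.
Every other fact differs from the presupposition on some backgrounded slot, so none challenges the exhaustivity.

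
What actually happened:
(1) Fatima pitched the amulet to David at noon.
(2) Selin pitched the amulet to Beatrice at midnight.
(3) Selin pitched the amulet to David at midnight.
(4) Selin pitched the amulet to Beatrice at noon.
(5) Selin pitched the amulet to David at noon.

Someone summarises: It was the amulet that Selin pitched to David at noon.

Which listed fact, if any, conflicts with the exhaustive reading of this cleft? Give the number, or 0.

The cleft puts "the amulet" in focus and presupposes the open proposition with agent = Selin, recipient = David, setting = at noon.
The exhaustive reading says no other thing fits that background.
No listed fact matches the background with a different thing. Exhaustivity holds.

0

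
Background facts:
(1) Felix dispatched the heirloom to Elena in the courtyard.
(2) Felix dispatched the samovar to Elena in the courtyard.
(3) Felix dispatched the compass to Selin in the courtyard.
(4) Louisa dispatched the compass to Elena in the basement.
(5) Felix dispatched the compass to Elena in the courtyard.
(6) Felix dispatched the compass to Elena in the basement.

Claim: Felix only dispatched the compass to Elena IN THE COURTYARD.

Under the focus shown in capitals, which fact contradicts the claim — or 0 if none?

6

The capitals mark "in the courtyard" as focus. So "only" rules out other settings, with the rest (agent = Felix, thing = the compass, recipient = Elena) as background.
Fact (6) shares the background but differs in setting (in the basement) — a counterexample.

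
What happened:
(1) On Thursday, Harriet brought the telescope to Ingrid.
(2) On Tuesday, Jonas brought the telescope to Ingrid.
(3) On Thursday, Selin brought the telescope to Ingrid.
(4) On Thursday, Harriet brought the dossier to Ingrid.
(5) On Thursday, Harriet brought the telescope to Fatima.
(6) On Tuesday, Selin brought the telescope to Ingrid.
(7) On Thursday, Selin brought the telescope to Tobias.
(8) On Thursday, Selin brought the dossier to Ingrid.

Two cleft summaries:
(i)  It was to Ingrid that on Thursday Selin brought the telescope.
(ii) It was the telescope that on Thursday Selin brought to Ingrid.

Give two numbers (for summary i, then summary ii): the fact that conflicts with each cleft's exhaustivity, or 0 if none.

Summary (i) focuses "Ingrid" (the recipient); background same agent, thing, setting (Selin / the telescope / on Thursday). Fact (7) matches that background with recipient = Tobias — refutes (i).
Summary (ii) focuses "the telescope" (the thing); background same agent, recipient, setting (Selin / Ingrid / on Thursday). Fact (8) matches that background with thing = the dossier — refutes (ii).

7, 8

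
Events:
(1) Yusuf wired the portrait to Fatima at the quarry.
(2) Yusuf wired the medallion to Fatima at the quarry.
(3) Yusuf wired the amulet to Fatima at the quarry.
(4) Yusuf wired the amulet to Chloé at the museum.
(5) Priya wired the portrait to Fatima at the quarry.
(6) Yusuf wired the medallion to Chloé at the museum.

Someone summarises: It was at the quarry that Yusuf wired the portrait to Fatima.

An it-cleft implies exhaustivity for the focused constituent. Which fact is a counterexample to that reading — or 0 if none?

Focus of the cleft: "at the quarry" (the setting). Presupposed background: same agent, thing, recipient (Yusuf / the portrait / Fatima).
Exhaustivity: at the quarry is the only setting satisfying that background.
Every other fact differs from the presupposition on some backgrounded slot, so none challenges the exhaustivity.

0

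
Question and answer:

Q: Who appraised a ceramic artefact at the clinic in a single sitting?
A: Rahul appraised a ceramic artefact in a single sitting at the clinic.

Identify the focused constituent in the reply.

The wh-word "who" asks about the subject (agent).
In the answer, "a ceramic artefact", "in a single sitting" and "at the clinic" are given — repeated from the question.
The constituent filling the subject (agent) gap is "Rahul"; that is the focus and would carry nuclear stress.

Rahul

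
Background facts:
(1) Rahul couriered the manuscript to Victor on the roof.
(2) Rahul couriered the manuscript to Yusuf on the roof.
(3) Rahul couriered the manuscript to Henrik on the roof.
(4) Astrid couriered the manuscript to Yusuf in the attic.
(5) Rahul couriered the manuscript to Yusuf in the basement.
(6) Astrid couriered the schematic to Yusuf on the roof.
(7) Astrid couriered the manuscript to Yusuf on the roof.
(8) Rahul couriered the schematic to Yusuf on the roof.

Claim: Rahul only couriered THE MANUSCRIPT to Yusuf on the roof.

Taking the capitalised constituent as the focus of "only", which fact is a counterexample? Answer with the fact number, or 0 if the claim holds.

The capitals mark "the manuscript" as focus. So "only" rules out other things, with the rest (Rahul as agent and Yusuf as recipient and on the roof as setting) as background.
Fact (8) matches on Rahul as agent and Yusuf as recipient and on the roof as setting, but has thing = the schematic instead. That refutes the claim.

8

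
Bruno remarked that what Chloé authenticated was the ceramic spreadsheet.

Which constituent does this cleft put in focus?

In a pseudo-cleft "What ... was X", the post-copular constituent X is the focus.
Here the focus is "the ceramic spreadsheet". The backgrounded (presupposed) material includes "Chloé".

the ceramic spreadsheet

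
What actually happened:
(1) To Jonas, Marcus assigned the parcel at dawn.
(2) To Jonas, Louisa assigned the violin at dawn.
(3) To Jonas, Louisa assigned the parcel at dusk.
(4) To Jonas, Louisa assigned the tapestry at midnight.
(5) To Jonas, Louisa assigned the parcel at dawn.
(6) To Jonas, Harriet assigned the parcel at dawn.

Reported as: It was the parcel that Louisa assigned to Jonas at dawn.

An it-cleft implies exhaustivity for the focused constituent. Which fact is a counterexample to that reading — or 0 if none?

Focus of the cleft: "the parcel" (the thing). Presupposed background: agent = Louisa, recipient = Jonas, setting = at dawn.
The exhaustive reading says no other thing fits that background.
Fact (2) shares the background but with thing = the violin; exhaustivity is violated.

2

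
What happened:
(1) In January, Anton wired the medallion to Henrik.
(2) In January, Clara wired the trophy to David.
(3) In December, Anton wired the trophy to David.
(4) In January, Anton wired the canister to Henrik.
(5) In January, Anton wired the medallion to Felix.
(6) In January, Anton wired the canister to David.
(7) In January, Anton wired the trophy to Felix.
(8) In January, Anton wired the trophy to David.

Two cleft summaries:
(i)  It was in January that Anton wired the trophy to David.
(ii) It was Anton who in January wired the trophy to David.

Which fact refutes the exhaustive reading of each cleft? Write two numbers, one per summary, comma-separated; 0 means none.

3, 2

Summary (i) focuses "in January" (the setting); background agent = Anton, thing = the trophy, recipient = David. Fact (3) matches that background with setting = in December — refutes (i).
Summary (ii) focuses "Anton" (the agent); background thing = the trophy, recipient = David, setting = in January. Fact (2) matches that background with agent = Clara — refutes (ii).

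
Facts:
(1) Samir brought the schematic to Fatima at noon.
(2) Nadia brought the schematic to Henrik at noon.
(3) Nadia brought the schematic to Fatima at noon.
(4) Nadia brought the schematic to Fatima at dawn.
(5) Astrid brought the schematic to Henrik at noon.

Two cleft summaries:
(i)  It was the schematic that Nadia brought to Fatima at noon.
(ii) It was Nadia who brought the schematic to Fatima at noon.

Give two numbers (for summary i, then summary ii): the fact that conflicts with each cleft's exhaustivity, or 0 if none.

Summary (i) focuses "the schematic" (the thing); background same agent, recipient, setting (Nadia / Fatima / at noon). No fact matches that background with a different thing, so 0.
Summary (ii) focuses "Nadia" (the agent); background same thing, recipient, setting (the schematic / Fatima / at noon). Fact (1) matches that background with agent = Samir — refutes (ii).

0, 1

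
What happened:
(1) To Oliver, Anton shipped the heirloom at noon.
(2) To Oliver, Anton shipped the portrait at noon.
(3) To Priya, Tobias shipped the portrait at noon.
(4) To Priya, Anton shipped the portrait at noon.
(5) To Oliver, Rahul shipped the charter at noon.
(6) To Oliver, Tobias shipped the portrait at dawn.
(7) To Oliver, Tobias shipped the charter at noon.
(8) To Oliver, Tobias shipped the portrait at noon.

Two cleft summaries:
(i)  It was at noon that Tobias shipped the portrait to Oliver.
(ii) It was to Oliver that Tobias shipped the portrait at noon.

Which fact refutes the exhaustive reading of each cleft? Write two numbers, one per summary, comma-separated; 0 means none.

6, 3

(i): focus "at noon". Looking for Tobias as agent and the portrait as thing and Oliver as recipient with some other setting — fact (6) has at dawn there. Refuted.
(ii): focus "Oliver". Looking for Tobias as agent and the portrait as thing and at noon as setting with some other recipient — fact (3) has Priya there. Refuted.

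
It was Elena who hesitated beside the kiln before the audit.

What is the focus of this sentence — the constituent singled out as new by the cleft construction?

In an it-cleft "It was X that/who ...", the clefted constituent X is the focus; the that/who-clause expresses the presupposed open proposition.
Here the focus is "Elena". The backgrounded (presupposed) material includes "beside the kiln" and "before the audit".

Elena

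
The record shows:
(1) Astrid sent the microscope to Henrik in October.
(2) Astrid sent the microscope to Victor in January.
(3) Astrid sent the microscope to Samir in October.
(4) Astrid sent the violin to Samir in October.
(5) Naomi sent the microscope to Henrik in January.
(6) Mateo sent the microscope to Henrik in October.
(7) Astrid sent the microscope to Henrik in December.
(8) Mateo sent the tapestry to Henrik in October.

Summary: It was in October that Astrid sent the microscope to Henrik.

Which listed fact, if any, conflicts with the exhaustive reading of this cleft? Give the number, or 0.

7

Focus of the cleft: "in October" (the setting). Presupposed background: Astrid as agent and the microscope as thing and Henrik as recipient.
The exhaustive reading says no other setting fits that background.
But fact (7) also has Astrid as agent and the microscope as thing and Henrik as recipient, with setting = in December — so the exhaustive reading fails.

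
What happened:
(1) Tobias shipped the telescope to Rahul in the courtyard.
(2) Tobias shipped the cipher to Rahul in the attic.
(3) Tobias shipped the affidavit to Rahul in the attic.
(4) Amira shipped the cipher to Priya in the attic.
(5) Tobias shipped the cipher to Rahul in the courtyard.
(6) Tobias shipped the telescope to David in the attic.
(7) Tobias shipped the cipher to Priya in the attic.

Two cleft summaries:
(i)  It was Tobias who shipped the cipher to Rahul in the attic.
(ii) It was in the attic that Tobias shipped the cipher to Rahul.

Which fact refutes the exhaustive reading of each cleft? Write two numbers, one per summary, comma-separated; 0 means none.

0, 5

Summary (i) focuses "Tobias" (the agent); background same thing, recipient, setting (the cipher / Rahul / in the attic). No fact matches that background with a different agent, so 0.
Summary (ii) focuses "in the attic" (the setting); background same agent, thing, recipient (Tobias / the cipher / Rahul). Fact (5) matches that background with setting = in the courtyard — refutes (ii).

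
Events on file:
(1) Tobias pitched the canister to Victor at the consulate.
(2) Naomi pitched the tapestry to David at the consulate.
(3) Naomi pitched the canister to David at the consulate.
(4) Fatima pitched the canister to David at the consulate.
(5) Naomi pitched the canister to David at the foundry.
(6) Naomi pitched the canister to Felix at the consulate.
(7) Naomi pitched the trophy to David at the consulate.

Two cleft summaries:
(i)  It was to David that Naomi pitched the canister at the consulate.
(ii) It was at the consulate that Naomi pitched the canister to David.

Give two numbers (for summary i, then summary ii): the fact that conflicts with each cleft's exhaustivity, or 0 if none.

6, 5

(i): focus "David". Looking for same agent, thing, setting (Naomi / the canister / at the consulate) with some other recipient — fact (6) has Felix there. Refuted.
(ii): focus "at the consulate". Looking for same agent, thing, recipient (Naomi / the canister / David) with some other setting — fact (5) has at the foundry there. Refuted.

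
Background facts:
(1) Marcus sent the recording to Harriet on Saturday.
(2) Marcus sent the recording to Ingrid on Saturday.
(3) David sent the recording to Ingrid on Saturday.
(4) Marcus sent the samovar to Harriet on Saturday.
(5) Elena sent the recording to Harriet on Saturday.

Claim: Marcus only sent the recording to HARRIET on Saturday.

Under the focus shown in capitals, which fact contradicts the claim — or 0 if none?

2

The capitals mark "Harriet" as focus. So "only" rules out other recipients, with the rest (same agent, thing, setting (Marcus / the recording / on Saturday)) as background.
Fact (2) shares the background but differs in recipient (Ingrid) — a counterexample.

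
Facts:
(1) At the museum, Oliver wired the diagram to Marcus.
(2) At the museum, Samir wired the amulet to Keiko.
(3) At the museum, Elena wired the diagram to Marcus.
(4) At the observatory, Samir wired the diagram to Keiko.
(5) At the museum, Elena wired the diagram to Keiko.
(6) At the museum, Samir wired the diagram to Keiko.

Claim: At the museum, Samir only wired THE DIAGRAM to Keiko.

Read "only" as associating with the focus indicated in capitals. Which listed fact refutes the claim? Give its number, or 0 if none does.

2

The capitals mark "the diagram" as focus. So "only" rules out other things, with the rest (same agent, recipient, setting (Samir / Keiko / at the museum)) as background.
Fact (2) matches on same agent, recipient, setting (Samir / Keiko / at the museum), but has thing = the amulet instead. That refutes the claim.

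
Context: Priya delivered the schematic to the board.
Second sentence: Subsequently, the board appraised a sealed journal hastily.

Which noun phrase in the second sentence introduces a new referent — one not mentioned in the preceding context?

a sealed journal

"the board" in the second sentence is given — already mentioned in the context.
"a sealed journal" has no antecedent in the context; it is discourse-new (the indefinite article also signals a new referent).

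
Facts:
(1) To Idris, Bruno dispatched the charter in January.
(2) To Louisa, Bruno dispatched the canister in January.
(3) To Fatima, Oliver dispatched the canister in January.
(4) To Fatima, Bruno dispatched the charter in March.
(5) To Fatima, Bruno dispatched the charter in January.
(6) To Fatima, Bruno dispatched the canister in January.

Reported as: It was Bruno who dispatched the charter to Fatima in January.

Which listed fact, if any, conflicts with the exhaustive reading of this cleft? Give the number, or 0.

0

Focus of the cleft: "Bruno" (the agent). Presupposed background: same thing, recipient, setting (the charter / Fatima / in January).
Exhaustivity: Bruno is the only agent satisfying that background.
No listed fact matches the background with a different agent. Exhaustivity holds.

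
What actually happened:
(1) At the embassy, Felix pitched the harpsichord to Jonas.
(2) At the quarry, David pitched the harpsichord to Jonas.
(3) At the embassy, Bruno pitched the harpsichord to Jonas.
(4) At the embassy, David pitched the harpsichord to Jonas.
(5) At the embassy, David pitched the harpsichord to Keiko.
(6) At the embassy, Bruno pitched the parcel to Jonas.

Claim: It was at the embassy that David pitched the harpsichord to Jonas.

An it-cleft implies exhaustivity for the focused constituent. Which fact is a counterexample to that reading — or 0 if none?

2

Focus of the cleft: "at the embassy" (the setting). Presupposed background: same agent, thing, recipient (David / the harpsichord / Jonas).
Exhaustivity: at the embassy is the only setting satisfying that background.
But fact (2) also has same agent, thing, recipient (David / the harpsichord / Jonas), with setting = at the quarry — so the exhaustive reading fails.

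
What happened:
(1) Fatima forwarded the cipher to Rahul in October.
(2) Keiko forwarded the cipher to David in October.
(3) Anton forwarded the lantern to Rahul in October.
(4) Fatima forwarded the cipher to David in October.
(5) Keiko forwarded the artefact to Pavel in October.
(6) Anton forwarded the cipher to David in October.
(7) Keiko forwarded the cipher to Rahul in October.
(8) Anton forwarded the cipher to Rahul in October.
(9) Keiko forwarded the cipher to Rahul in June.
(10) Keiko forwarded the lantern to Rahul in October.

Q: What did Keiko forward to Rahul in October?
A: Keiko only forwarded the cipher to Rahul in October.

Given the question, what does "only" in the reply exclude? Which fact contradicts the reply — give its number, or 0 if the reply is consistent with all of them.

10

Answering "What did ...?" puts focus on the thing — here, "the cipher".
So "only" ranges over things; the rest (agent = Keiko, recipient = Rahul, setting = in October) is presupposed.
Fact (10) keeps agent = Keiko, recipient = Rahul, setting = in October but has thing = the lantern; that refutes the reply.
(Fact (2) would refute a reading with focus on the recipient — but that is not what the question asks.)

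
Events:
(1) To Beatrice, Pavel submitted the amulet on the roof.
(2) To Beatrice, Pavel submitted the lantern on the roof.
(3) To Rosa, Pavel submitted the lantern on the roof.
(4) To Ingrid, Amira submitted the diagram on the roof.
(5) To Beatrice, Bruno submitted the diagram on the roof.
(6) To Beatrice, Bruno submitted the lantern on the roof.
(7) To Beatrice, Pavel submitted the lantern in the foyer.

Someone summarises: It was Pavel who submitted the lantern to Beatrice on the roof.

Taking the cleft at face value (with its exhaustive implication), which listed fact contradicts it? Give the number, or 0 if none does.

6

The cleft puts "Pavel" in focus and presupposes the open proposition with the lantern as thing and Beatrice as recipient and on the roof as setting.
Exhaustivity: Pavel is the only agent satisfying that background.
But fact (6) also has the lantern as thing and Beatrice as recipient and on the roof as setting, with agent = Bruno — so the exhaustive reading fails.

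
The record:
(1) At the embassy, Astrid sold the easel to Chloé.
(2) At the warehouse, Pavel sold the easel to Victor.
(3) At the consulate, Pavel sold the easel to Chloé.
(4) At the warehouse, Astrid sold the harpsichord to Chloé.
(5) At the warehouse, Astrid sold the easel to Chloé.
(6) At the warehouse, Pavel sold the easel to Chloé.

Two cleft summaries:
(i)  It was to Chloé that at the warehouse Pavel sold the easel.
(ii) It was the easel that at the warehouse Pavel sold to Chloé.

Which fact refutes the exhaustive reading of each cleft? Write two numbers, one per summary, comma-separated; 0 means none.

2, 0

Summary (i) focuses "Chloé" (the recipient); background same agent, thing, setting (Pavel / the easel / at the warehouse). Fact (2) matches that background with recipient = Victor — refutes (i).
Summary (ii) focuses "the easel" (the thing); background same agent, recipient, setting (Pavel / Chloé / at the warehouse). No fact matches that background with a different thing, so 0.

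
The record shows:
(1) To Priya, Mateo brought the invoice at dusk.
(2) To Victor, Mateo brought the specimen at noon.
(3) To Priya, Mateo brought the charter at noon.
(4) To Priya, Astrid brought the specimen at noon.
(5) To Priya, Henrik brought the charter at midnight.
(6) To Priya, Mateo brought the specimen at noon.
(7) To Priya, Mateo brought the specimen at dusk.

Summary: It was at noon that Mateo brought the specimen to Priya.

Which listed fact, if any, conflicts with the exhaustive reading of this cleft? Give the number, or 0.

The cleft puts "at noon" in focus and presupposes the open proposition with Mateo as agent and the specimen as thing and Priya as recipient.
Exhaustivity: at noon is the only setting satisfying that background.
But fact (7) also has Mateo as agent and the specimen as thing and Priya as recipient, with setting = at dusk — so the exhaustive reading fails.

7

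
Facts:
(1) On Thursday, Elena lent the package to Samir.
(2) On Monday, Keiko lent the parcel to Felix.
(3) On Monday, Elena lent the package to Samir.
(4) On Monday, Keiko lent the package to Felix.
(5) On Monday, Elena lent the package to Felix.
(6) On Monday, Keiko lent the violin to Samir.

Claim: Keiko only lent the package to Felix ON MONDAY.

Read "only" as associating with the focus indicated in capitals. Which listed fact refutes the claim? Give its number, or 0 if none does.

0

The capitals mark "on Monday" as focus. So "only" rules out other settings, with the rest (Keiko as agent and the package as thing and Felix as recipient) as background.
No fact matches Keiko as agent and the package as thing and Felix as recipient with a different setting — every other fact differs on at least one backgrounded slot. So no fact refutes it.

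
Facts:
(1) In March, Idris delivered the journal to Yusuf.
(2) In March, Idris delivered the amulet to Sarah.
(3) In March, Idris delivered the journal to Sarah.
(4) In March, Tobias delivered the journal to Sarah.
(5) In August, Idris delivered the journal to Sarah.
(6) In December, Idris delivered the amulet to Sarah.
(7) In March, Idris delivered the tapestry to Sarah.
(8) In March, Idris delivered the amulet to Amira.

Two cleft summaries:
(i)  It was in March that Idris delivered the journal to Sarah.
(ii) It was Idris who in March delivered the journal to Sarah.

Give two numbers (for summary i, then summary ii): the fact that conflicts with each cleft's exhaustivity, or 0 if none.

5, 4

(i): focus "in March". Looking for same agent, thing, recipient (Idris / the journal / Sarah) with some other setting — fact (5) has in August there. Refuted.
(ii): focus "Idris". Looking for same thing, recipient, setting (the journal / Sarah / in March) with some other agent — fact (4) has Tobias there. Refuted.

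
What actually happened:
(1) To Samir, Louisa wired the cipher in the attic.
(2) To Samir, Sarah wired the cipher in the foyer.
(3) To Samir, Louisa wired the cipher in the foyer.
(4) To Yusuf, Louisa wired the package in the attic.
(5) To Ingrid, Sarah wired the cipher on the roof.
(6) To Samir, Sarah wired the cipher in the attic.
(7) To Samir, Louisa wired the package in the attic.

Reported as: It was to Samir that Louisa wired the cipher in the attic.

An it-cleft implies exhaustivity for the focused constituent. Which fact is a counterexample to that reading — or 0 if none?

0

The cleft puts "Samir" in focus and presupposes the open proposition with Louisa as agent and the cipher as thing and in the attic as setting.
Exhaustivity: Samir is the only recipient satisfying that background.
Every other fact differs from the presupposition on some backgrounded slot, so none challenges the exhaustivity.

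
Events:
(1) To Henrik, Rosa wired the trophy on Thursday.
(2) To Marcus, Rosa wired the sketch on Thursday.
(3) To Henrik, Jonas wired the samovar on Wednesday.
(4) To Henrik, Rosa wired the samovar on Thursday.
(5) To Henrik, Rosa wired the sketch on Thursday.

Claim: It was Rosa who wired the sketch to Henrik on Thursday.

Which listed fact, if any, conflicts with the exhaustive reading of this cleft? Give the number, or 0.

0

Focus of the cleft: "Rosa" (the agent). Presupposed background: thing = the sketch, recipient = Henrik, setting = on Thursday.
The exhaustive reading says no other agent fits that background.
Every other fact differs from the presupposition on some backgrounded slot, so none challenges the exhaustivity.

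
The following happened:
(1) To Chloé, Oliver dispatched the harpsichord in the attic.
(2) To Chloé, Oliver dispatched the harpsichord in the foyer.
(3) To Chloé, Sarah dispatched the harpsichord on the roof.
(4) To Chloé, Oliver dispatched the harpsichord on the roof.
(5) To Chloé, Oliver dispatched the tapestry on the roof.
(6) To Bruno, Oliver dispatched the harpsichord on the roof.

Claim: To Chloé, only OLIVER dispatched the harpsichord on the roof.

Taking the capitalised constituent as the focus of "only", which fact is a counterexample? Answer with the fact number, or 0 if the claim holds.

3

Focus (in capitals) is "Oliver" — the agent. "Only" excludes alternative agents while holding fixed same thing, recipient, setting (the harpsichord / Chloé / on the roof).
Fact (3) matches on same thing, recipient, setting (the harpsichord / Chloé / on the roof), but has agent = Sarah instead. That refutes the claim.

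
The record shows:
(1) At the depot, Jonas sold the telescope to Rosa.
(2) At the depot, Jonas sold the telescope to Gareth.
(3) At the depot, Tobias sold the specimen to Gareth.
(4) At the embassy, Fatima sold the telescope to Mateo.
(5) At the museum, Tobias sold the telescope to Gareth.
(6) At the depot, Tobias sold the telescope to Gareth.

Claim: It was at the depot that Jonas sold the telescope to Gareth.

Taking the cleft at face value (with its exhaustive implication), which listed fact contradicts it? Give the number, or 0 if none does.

0

Focus of the cleft: "at the depot" (the setting). Presupposed background: same agent, thing, recipient (Jonas / the telescope / Gareth).
Exhaustivity: at the depot is the only setting satisfying that background.
No listed fact matches the background with a different setting. Exhaustivity holds.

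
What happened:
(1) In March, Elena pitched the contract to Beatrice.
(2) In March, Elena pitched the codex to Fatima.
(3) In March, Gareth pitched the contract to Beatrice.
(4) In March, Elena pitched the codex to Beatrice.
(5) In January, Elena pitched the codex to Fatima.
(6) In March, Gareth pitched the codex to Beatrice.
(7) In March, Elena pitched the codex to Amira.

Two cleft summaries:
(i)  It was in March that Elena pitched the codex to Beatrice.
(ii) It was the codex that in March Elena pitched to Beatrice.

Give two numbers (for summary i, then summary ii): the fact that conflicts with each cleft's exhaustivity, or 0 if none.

0, 1

(i): focus "in March". No fact shares same agent, thing, recipient (Elena / the codex / Beatrice) with a different setting. 0.
(ii): focus "the codex". Looking for same agent, recipient, setting (Elena / Beatrice / in March) with some other thing — fact (1) has the contract there. Refuted.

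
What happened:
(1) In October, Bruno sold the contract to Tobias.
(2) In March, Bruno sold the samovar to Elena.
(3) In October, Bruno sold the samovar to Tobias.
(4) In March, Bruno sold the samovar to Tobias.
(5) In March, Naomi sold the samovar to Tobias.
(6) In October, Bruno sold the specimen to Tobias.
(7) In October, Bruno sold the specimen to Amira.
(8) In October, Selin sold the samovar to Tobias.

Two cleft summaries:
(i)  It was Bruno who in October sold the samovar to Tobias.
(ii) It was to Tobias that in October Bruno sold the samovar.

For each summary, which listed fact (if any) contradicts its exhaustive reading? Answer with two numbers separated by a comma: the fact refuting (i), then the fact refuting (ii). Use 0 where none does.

8, 0

Summary (i) focuses "Bruno" (the agent); background the samovar as thing and Tobias as recipient and in October as setting. Fact (8) matches that background with agent = Selin — refutes (i).
Summary (ii) focuses "Tobias" (the recipient); background Bruno as agent and the samovar as thing and in October as setting. No fact matches that background with a different recipient, so 0.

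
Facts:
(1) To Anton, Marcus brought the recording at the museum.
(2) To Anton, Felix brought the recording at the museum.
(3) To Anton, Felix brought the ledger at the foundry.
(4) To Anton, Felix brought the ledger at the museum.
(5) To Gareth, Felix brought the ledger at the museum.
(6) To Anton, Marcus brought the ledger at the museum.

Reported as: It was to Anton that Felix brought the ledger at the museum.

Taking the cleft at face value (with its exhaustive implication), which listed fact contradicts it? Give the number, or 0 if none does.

Focus of the cleft: "Anton" (the recipient). Presupposed background: same agent, thing, setting (Felix / the ledger / at the museum).
The exhaustive reading says no other recipient fits that background.
But fact (5) also has same agent, thing, setting (Felix / the ledger / at the museum), with recipient = Gareth — so the exhaustive reading fails.

5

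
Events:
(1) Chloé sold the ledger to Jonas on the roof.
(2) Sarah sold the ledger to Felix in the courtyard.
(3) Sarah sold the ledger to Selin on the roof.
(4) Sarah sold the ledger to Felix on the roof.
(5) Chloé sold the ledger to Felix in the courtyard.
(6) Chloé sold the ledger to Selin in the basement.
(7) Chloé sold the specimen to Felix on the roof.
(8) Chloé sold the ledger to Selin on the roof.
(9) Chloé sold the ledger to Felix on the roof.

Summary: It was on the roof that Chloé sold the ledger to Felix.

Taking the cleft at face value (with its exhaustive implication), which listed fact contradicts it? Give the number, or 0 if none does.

Focus of the cleft: "on the roof" (the setting). Presupposed background: Chloé as agent and the ledger as thing and Felix as recipient.
Exhaustivity: on the roof is the only setting satisfying that background.
Fact (5) shares the background but with setting = in the courtyard; exhaustivity is violated.

5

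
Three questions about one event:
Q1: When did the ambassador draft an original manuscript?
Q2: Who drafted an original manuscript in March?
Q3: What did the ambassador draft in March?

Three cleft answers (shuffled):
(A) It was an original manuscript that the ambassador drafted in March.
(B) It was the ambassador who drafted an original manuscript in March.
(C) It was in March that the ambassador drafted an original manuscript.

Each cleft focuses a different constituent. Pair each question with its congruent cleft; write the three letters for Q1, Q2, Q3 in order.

CBA

Q1 asks about the time; cleft (C) focuses "in March", which is the time — so Q1 → C.
Q2 asks about the subject (agent); cleft (B) focuses "the ambassador", which is the subject (agent) — so Q2 → B.
Q3 asks about the direct object; cleft (A) focuses "an original manuscript", which is the direct object — so Q3 → A.
Mapping: Q1→C, Q2→B, Q3→A.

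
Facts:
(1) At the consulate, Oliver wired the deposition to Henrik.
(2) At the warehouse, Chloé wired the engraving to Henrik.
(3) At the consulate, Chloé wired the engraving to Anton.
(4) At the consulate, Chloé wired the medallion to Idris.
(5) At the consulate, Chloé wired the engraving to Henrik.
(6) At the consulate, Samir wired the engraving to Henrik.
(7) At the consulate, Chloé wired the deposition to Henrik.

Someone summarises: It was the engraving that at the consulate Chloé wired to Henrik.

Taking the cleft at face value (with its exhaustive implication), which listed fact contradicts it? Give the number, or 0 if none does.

7

Focus of the cleft: "the engraving" (the thing). Presupposed background: agent = Chloé, recipient = Henrik, setting = at the consulate.
Exhaustivity: the engraving is the only thing satisfying that background.
But fact (7) also has agent = Chloé, recipient = Henrik, setting = at the consulate, with thing = the deposition — so the exhaustive reading fails.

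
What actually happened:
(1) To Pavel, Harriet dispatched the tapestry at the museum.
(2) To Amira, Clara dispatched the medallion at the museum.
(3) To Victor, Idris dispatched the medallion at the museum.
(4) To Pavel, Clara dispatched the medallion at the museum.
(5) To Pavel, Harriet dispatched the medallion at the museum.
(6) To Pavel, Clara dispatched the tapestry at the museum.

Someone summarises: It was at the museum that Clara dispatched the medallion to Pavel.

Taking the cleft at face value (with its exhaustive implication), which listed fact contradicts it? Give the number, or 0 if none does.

Focus of the cleft: "at the museum" (the setting). Presupposed background: agent = Clara, thing = the medallion, recipient = Pavel.
The exhaustive reading says no other setting fits that background.
Every other fact differs from the presupposition on some backgrounded slot, so none challenges the exhaustivity.

0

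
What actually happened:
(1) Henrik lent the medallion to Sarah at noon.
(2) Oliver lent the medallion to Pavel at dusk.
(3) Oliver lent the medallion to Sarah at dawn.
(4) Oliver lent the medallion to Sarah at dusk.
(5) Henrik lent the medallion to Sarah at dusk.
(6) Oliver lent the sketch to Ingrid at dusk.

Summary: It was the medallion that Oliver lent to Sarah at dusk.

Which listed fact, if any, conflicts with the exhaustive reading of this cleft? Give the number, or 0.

0

Focus of the cleft: "the medallion" (the thing). Presupposed background: agent = Oliver, recipient = Sarah, setting = at dusk.
The exhaustive reading says no other thing fits that background.
Every other fact differs from the presupposition on some backgrounded slot, so none challenges the exhaustivity.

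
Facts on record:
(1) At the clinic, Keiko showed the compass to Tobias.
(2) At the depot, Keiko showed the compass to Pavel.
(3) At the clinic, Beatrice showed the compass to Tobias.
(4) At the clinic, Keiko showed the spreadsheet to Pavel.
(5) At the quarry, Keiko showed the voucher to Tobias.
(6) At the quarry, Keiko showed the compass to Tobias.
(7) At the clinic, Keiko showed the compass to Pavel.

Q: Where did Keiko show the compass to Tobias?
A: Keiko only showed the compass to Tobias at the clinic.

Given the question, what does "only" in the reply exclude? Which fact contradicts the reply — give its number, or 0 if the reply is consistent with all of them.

6

The question "Where did ...?" targets the setting, so in the reply the focus falls on "at the clinic".
"Only" then excludes alternative settings while the background — same agent, thing, recipient (Keiko / the compass / Tobias) — is held fixed.
Fact (6) shares the background with a different setting (at the quarry) — counterexample.
(Fact (7) would refute a reading with focus on the recipient — but that is not what the question asks.)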